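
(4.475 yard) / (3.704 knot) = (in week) 3.551e-06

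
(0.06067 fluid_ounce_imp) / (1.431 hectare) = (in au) 8.052e-22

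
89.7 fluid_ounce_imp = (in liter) 2.549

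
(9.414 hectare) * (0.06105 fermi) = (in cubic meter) 5.747e-12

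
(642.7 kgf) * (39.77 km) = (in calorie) 5.991e+07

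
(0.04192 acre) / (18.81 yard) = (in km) 0.009863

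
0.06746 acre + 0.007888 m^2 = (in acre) 0.06746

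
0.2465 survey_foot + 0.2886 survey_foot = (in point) 462.3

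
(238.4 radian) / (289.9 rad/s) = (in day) 9.518e-06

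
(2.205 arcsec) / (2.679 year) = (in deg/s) 7.25e-12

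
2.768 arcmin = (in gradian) 0.05126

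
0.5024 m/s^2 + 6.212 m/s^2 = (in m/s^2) 6.714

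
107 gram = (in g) 107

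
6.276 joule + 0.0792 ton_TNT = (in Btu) 3.141e+05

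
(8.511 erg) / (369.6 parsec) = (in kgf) 7.61e-27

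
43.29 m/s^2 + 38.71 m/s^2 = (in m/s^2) 82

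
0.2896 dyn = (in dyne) 0.2896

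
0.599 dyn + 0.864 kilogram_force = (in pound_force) 1.905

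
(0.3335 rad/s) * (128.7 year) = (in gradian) 8.617e+10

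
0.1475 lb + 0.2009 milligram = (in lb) 0.1475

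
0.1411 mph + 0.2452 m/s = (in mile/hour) 0.6896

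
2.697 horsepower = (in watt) 2011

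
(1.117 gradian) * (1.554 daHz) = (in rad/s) 0.2727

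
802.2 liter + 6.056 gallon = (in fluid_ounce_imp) 2.904e+04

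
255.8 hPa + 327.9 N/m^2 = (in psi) 3.758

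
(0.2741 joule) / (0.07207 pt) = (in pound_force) 2424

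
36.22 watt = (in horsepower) 0.04857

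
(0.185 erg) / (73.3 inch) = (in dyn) 0.0009937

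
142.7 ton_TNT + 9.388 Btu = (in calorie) 1.427e+11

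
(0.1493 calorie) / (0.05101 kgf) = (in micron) 1.249e+06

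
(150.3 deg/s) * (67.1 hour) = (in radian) 6.337e+05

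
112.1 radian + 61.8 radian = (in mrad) 1.739e+05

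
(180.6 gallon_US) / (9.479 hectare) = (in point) 0.02044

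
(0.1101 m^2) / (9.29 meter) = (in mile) 7.364e-06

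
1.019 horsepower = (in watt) 759.9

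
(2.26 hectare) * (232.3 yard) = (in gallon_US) 1.268e+09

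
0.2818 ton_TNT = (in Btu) 1.118e+06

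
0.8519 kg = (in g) 851.9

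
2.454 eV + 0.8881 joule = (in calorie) 0.2123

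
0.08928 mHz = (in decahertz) 8.928e-06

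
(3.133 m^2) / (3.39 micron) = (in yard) 1.011e+06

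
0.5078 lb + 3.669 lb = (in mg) 1.895e+06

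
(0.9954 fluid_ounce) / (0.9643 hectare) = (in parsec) 9.893e-26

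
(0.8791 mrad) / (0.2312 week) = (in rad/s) 6.287e-09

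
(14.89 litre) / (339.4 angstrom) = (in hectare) 43.87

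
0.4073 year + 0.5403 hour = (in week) 21.24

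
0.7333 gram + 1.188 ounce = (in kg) 0.03441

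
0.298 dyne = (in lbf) 6.699e-07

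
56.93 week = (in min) 5.739e+05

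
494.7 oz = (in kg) 14.02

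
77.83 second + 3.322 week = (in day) 23.25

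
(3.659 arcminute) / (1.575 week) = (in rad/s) 1.117e-09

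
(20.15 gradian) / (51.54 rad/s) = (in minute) 0.0001024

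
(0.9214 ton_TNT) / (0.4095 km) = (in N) 9.414e+06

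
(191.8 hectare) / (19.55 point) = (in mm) 2.781e+11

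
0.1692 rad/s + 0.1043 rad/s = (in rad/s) 0.2735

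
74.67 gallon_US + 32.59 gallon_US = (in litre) 406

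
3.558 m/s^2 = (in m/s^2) 3.558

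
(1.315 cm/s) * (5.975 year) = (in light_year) 2.619e-10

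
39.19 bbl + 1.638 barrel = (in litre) 6491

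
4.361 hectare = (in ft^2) 4.694e+05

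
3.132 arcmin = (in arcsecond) 187.9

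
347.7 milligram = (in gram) 0.3477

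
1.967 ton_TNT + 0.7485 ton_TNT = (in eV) 7.091e+28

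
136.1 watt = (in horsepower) 0.1825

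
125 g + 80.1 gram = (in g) 205.1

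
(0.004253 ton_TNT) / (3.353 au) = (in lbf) 7.975e-06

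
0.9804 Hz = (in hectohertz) 0.009804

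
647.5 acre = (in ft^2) 2.821e+07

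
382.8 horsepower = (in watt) 2.855e+05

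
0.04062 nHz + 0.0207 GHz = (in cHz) 2.07e+09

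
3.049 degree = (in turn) 0.008469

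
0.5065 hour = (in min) 30.39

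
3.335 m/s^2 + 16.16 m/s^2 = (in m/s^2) 19.5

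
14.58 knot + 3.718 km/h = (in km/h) 30.72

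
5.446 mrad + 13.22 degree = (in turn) 0.03759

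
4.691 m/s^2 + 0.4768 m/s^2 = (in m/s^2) 5.168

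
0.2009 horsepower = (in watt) 149.8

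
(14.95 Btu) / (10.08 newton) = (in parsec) 5.071e-14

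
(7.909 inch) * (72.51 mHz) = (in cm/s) 1.457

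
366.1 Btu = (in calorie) 9.232e+04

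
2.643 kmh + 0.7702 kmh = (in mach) 0.002784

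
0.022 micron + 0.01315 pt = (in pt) 0.01321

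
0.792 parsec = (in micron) 2.444e+22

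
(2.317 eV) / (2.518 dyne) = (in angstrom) 0.0001474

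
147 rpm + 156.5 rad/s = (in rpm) 1641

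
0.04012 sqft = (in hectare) 3.727e-07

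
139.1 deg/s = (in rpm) 23.18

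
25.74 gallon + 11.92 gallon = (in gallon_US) 37.66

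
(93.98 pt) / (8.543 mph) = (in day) 1.005e-07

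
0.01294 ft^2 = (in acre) 2.971e-07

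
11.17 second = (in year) 3.542e-07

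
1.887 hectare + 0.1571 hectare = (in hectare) 2.044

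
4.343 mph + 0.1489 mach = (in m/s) 52.64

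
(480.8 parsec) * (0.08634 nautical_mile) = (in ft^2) 2.554e+22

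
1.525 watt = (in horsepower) 0.002045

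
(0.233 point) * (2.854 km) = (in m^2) 0.2346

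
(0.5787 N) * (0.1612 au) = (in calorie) 3.335e+09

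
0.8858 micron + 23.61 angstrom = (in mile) 5.519e-10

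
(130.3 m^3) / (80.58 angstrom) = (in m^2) 1.617e+10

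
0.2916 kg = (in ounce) 10.29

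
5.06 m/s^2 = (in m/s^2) 5.06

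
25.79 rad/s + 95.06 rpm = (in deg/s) 2048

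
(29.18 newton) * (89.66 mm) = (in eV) 1.633e+19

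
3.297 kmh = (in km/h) 3.297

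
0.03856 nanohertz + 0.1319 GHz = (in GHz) 0.1319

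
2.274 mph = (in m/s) 1.017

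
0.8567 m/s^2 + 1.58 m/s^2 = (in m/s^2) 2.437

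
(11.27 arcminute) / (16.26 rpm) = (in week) 3.183e-09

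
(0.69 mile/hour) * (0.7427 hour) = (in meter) 824.7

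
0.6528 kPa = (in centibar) 0.6528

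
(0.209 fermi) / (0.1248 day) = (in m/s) 1.938e-20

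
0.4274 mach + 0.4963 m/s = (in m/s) 146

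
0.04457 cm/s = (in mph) 0.000997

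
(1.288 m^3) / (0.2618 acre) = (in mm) 1.216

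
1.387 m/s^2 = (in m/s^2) 1.387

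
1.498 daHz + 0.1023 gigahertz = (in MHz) 102.3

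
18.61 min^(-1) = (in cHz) 31.02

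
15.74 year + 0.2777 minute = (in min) 8.273e+06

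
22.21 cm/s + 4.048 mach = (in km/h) 4963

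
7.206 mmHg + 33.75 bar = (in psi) 489.6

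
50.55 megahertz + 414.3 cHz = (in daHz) 5.055e+06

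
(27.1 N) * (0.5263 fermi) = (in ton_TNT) 3.409e-24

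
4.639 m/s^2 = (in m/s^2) 4.639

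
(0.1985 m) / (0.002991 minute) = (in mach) 0.003248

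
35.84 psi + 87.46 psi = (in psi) 123.3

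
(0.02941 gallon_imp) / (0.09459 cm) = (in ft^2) 1.521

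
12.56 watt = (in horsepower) 0.01684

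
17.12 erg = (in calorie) 4.092e-07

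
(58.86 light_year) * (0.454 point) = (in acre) 2.204e+10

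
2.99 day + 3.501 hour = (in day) 3.136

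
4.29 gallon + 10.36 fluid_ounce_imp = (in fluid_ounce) 559.1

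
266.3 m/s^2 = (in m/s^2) 266.3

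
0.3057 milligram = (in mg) 0.3057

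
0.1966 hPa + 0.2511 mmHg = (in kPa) 0.05314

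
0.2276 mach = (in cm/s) 7750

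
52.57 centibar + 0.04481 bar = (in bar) 0.5705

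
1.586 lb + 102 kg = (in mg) 1.027e+08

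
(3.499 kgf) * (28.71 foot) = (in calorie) 71.77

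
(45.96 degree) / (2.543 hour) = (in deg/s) 0.00502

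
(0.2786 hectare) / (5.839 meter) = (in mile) 0.2965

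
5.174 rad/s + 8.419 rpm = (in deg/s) 347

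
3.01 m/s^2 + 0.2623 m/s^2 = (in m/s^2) 3.272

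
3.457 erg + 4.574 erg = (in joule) 8.031e-07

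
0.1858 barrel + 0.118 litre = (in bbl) 0.1865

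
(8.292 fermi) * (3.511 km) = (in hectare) 2.911e-15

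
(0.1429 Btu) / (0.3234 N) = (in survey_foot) 1530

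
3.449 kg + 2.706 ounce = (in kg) 3.526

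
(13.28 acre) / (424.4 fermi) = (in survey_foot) 4.155e+17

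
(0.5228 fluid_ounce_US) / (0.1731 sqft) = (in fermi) 9.614e+11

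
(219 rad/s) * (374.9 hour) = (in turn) 4.704e+07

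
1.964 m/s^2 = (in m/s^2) 1.964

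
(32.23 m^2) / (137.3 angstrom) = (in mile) 1.459e+06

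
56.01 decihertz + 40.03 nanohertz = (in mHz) 5601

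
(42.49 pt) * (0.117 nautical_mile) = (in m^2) 3.248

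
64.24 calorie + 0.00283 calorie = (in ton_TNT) 6.424e-08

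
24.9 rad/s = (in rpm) 237.8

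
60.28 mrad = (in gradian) 3.838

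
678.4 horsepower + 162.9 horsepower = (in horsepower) 841.3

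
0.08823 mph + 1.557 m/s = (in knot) 3.103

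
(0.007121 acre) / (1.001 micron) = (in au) 0.0001924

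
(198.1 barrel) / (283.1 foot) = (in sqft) 3.929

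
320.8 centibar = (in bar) 3.208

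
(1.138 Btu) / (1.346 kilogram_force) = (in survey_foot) 298.4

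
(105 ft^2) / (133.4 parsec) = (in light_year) 2.505e-34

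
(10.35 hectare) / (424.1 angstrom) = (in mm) 2.44e+15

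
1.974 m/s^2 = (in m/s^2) 1.974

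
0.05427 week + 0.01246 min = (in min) 547.1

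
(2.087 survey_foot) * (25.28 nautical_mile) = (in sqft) 3.206e+05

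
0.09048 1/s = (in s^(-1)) 0.09048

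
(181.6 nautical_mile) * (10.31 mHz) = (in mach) 10.18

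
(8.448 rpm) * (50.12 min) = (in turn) 423.4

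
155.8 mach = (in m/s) 5.305e+04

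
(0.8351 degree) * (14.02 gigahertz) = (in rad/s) 2.043e+08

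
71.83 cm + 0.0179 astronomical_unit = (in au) 0.0179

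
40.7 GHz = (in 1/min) 2.442e+12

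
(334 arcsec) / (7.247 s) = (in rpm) 0.002134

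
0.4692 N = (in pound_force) 0.1055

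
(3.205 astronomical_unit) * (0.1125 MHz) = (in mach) 1.584e+14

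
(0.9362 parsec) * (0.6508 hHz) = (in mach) 5.521e+15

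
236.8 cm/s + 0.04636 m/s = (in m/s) 2.414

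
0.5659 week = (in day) 3.961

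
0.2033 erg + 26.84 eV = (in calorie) 4.859e-09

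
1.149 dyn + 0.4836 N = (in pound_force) 0.1087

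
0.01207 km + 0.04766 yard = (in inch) 476.9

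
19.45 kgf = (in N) 190.7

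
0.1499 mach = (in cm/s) 5104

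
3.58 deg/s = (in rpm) 0.5967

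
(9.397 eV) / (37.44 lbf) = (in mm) 9.04e-18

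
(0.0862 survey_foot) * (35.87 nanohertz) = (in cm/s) 9.424e-08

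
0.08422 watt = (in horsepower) 0.0001129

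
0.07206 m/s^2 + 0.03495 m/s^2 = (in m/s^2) 0.107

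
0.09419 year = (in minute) 4.951e+04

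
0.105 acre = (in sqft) 4574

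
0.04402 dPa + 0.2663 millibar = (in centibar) 0.02663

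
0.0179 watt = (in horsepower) 2.4e-05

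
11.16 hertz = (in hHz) 0.1116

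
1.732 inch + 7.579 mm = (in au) 3.447e-13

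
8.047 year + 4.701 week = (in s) 2.566e+08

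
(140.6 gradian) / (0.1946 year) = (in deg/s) 2.062e-05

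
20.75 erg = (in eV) 1.295e+13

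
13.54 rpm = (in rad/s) 1.418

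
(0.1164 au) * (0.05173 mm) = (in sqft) 9.696e+06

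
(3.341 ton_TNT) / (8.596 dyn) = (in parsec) 0.00527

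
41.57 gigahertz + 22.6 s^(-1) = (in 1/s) 4.157e+10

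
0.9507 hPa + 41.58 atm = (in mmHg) 3.16e+04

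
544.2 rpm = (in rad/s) 56.99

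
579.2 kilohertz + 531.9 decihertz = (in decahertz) 5.793e+04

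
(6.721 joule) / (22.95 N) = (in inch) 11.53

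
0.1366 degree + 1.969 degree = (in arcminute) 126.3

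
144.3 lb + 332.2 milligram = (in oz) 2309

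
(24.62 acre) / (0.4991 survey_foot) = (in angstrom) 6.549e+15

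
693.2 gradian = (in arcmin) 3.743e+04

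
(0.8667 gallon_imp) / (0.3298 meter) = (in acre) 2.952e-06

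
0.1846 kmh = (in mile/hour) 0.1147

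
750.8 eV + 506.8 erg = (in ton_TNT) 1.211e-14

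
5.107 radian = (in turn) 0.8128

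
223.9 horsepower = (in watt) 1.67e+05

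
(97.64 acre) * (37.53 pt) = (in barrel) 3.291e+04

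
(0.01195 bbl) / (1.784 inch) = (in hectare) 4.193e-06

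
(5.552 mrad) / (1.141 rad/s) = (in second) 0.004866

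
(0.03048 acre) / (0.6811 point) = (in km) 513.4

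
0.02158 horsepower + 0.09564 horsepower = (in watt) 87.41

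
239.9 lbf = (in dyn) 1.067e+08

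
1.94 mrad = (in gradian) 0.1235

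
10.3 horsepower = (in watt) 7681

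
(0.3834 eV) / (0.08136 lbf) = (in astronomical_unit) 1.135e-30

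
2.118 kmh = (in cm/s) 58.83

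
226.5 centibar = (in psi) 32.85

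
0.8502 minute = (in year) 1.618e-06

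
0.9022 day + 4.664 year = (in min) 2.453e+06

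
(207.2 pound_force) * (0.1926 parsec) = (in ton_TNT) 1.309e+09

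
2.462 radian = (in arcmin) 8464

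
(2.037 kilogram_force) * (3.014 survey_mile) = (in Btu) 91.84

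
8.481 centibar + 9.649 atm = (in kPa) 986.2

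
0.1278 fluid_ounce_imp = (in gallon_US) 0.0009593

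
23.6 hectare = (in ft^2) 2.54e+06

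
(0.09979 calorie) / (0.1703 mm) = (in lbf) 551.2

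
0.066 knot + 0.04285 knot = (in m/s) 0.056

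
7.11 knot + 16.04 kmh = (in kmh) 29.21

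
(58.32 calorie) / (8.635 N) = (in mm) 2.826e+04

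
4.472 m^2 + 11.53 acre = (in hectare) 4.666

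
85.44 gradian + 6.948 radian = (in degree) 475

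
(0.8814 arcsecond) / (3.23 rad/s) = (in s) 1.323e-06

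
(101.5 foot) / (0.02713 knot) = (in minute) 36.94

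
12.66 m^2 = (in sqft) 136.3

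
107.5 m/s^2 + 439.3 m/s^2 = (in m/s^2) 546.8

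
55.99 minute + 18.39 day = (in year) 0.05049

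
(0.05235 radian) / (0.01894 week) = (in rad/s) 4.57e-06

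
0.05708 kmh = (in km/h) 0.05708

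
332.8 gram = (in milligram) 3.328e+05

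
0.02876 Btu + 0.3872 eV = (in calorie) 7.252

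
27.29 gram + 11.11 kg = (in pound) 24.55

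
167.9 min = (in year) 0.0003194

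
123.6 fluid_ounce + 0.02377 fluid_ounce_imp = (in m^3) 0.003656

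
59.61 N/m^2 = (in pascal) 59.61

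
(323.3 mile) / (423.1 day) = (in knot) 0.02767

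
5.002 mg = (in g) 0.005002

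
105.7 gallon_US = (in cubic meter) 0.4001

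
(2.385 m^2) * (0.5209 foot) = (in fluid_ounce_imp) 1.333e+04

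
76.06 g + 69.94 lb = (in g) 3.18e+04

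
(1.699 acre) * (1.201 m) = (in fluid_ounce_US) 2.792e+08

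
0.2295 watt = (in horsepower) 0.0003078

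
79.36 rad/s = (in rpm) 757.8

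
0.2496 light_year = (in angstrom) 2.361e+25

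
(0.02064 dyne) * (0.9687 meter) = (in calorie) 4.779e-08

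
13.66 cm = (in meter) 0.1366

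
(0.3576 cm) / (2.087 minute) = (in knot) 5.551e-05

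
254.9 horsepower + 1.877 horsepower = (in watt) 1.915e+05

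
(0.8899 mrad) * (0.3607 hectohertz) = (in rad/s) 0.0321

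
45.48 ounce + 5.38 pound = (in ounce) 131.6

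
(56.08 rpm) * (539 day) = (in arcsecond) 5.641e+13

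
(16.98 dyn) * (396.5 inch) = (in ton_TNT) 4.087e-13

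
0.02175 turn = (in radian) 0.1367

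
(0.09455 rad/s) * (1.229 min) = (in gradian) 443.9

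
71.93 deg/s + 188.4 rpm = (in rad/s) 20.98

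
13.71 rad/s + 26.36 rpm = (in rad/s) 16.47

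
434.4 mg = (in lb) 0.0009577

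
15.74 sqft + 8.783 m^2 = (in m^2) 10.25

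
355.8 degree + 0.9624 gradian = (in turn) 0.9907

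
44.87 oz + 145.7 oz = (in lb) 11.91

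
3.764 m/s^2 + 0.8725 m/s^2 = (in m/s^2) 4.636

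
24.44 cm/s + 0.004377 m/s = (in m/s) 0.2488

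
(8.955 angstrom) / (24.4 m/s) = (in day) 4.248e-16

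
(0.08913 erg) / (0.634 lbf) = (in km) 3.16e-12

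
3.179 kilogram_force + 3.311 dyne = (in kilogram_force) 3.179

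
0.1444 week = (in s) 8.733e+04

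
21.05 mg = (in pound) 4.641e-05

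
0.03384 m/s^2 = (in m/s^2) 0.03384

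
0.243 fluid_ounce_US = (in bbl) 4.52e-05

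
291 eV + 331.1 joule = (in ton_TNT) 7.913e-08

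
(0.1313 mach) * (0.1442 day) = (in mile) 346.1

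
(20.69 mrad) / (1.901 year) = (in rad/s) 3.451e-10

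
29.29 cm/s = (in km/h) 1.054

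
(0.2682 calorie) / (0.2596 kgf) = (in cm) 44.08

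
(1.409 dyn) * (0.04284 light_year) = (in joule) 5.711e+09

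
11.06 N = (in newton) 11.06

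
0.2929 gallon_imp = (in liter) 1.332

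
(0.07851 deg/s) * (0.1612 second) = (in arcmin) 0.7593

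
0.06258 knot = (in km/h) 0.1159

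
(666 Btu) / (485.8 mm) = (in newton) 1.446e+06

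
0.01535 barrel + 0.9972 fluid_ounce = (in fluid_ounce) 83.52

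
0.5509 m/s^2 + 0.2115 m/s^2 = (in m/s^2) 0.7624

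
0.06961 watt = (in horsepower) 9.335e-05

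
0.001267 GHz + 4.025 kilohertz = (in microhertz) 1.271e+12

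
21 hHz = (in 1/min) 1.26e+05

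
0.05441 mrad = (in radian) 5.441e-05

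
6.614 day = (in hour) 158.7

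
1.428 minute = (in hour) 0.0238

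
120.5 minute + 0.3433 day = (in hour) 10.25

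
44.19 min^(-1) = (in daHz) 0.07365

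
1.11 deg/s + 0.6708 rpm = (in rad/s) 0.08962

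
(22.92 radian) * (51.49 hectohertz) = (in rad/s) 1.18e+05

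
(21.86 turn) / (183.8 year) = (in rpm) 2.263e-07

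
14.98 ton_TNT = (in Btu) 5.941e+07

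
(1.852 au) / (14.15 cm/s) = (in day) 2.266e+07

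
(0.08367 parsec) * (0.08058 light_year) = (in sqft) 2.119e+31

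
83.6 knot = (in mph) 96.21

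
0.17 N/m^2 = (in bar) 1.7e-06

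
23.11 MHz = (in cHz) 2.311e+09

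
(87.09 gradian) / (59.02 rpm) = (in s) 0.2213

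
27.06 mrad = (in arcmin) 93.03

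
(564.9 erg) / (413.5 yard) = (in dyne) 0.01494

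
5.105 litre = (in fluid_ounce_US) 172.6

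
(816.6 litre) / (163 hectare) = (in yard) 5.479e-07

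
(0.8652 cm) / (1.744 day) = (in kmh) 2.067e-07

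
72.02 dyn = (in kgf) 7.344e-05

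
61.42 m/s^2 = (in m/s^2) 61.42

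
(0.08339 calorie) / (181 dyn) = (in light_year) 2.038e-14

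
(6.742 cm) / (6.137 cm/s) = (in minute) 0.01831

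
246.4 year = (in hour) 2.158e+06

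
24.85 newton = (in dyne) 2.485e+06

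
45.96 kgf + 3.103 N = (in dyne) 4.538e+07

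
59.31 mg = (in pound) 0.0001308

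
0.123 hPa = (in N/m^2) 12.3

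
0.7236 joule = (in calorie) 0.1729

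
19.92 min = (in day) 0.01383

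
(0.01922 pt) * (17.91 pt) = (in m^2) 4.284e-08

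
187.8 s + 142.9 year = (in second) 4.506e+09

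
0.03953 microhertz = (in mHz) 3.953e-05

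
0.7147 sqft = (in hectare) 6.64e-06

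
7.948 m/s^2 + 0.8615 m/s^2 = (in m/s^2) 8.809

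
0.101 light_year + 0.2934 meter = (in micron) 9.555e+20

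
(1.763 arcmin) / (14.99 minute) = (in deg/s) 3.267e-05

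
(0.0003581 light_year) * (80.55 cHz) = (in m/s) 2.729e+12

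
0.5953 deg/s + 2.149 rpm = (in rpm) 2.248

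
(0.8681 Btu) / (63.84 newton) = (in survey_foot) 47.07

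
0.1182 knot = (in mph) 0.136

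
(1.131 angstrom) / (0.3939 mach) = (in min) 1.405e-14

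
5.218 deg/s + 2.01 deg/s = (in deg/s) 7.228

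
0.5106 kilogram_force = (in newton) 5.007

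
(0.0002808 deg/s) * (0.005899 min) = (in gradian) 0.0001104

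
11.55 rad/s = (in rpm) 110.3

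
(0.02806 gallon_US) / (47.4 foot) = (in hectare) 7.352e-10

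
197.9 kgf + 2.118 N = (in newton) 1943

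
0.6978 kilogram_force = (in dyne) 6.843e+05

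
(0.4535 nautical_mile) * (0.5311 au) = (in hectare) 6.673e+09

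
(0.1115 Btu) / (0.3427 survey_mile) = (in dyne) 2.133e+04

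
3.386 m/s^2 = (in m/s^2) 3.386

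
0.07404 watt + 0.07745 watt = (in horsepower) 0.0002032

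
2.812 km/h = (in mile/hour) 1.747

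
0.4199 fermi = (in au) 2.807e-27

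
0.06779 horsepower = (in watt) 50.55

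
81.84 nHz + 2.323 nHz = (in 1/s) 8.416e-08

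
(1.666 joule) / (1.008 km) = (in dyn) 165.3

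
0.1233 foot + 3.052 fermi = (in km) 3.758e-05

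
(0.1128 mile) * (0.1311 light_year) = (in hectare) 2.252e+13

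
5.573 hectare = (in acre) 13.77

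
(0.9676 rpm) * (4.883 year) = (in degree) 8.94e+08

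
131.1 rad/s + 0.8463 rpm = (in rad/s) 131.2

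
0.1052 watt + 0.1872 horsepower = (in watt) 139.7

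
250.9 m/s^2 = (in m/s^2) 250.9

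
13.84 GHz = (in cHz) 1.384e+12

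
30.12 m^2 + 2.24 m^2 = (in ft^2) 348.3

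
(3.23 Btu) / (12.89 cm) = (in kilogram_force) 2696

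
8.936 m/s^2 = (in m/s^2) 8.936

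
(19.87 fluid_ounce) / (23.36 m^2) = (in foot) 8.253e-05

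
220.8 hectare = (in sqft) 2.377e+07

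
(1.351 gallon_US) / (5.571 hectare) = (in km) 9.18e-11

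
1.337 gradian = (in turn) 0.003343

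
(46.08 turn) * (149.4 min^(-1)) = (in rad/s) 720.9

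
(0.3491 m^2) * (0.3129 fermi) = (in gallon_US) 2.886e-14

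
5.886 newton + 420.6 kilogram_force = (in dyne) 4.131e+08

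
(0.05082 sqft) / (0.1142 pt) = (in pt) 3.322e+05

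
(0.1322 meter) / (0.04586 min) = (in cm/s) 4.804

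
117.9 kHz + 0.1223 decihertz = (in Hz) 1.179e+05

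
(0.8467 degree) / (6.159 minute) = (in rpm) 0.0003819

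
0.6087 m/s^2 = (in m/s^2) 0.6087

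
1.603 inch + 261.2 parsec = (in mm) 8.06e+21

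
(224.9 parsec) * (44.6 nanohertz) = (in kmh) 1.114e+12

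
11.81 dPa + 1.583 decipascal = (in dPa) 13.39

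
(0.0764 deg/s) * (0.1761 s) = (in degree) 0.01345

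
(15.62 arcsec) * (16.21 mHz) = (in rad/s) 1.228e-06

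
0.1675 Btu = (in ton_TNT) 4.224e-08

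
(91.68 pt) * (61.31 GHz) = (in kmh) 7.139e+09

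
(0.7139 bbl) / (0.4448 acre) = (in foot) 0.0002069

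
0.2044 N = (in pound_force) 0.04595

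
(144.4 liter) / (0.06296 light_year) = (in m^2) 2.424e-16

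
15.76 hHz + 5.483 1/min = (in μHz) 1.576e+09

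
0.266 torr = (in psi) 0.005144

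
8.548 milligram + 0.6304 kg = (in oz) 22.24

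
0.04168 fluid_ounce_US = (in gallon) 0.0003256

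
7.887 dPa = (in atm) 7.784e-06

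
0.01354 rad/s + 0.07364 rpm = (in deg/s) 1.218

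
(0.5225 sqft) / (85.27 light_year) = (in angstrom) 6.017e-10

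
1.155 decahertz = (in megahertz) 1.155e-05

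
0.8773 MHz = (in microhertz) 8.773e+11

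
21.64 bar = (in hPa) 2.164e+04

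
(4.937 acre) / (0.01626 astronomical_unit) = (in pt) 0.02328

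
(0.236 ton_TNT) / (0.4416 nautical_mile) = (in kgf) 1.231e+05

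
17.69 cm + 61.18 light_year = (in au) 3.869e+06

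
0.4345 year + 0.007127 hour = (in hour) 3806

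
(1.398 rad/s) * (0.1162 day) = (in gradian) 8.935e+05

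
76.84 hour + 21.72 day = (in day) 24.92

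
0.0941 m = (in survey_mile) 5.847e-05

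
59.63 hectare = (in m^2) 5.963e+05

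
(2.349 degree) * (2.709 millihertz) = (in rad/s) 0.0001111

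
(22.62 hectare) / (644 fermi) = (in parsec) 11.38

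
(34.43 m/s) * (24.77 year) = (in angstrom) 2.689e+20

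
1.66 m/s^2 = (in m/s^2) 1.66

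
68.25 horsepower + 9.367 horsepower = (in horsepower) 77.62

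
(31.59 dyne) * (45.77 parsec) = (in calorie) 1.066e+14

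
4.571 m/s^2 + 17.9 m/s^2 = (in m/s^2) 22.47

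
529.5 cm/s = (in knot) 10.29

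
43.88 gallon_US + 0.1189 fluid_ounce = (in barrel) 1.045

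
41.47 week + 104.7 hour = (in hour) 7072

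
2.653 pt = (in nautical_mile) 5.054e-07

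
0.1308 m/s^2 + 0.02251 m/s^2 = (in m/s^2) 0.1533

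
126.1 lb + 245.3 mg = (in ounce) 2018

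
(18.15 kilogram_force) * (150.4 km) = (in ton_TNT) 0.006398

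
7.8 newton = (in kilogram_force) 0.7954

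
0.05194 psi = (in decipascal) 3581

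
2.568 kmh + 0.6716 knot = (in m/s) 1.059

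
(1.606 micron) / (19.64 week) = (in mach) 3.971e-16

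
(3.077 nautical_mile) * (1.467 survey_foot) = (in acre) 0.6296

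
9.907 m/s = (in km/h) 35.67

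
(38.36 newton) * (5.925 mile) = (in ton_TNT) 8.742e-05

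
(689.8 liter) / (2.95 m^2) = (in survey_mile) 0.0001453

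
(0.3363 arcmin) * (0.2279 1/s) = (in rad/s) 2.229e-05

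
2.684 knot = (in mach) 0.004055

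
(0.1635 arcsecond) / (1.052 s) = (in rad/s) 7.535e-07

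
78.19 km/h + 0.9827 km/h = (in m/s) 21.99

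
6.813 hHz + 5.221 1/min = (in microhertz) 6.814e+08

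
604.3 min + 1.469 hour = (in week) 0.06869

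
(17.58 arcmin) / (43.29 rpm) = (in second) 0.001128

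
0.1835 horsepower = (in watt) 136.8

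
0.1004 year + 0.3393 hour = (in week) 5.237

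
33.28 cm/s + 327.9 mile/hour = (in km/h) 528.9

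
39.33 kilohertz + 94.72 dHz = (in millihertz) 3.934e+07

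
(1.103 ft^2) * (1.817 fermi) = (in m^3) 1.862e-16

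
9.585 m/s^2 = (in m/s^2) 9.585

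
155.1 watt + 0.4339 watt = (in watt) 155.5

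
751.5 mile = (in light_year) 1.278e-10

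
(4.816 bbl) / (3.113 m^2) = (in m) 0.246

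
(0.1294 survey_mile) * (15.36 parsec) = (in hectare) 9.87e+15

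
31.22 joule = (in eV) 1.949e+20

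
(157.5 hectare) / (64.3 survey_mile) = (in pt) 4.314e+04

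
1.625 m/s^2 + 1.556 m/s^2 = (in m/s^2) 3.181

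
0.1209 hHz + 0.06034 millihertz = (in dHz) 120.9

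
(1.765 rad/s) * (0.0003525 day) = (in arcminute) 1.848e+05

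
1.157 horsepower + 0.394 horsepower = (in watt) 1157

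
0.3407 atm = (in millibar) 345.2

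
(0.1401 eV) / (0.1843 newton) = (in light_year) 1.287e-35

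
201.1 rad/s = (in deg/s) 1.152e+04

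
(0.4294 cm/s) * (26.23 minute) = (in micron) 6.758e+06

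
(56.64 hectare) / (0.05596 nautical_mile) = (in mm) 5.465e+06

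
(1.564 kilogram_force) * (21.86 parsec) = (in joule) 1.035e+19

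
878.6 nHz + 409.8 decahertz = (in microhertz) 4.098e+09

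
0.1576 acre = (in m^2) 637.8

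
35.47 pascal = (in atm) 0.0003501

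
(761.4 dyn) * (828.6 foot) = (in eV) 1.2e+19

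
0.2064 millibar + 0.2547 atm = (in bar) 0.2583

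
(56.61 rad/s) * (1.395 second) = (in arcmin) 2.715e+05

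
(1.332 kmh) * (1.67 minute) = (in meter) 37.07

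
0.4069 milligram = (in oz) 1.435e-05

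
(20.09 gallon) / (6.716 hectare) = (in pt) 0.00321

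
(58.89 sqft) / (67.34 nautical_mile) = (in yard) 4.798e-05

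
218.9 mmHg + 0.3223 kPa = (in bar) 0.2951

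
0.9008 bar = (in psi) 13.06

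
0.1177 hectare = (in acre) 0.2908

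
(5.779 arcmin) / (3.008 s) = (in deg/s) 0.03202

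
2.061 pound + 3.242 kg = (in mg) 4.177e+06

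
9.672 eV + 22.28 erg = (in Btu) 2.112e-09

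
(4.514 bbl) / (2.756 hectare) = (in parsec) 8.439e-22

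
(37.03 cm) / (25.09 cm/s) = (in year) 4.68e-08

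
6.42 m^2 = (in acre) 0.001586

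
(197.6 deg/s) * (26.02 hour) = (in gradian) 2.057e+07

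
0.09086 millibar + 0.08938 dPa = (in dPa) 90.95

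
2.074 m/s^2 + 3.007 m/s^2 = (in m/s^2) 5.081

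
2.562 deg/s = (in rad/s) 0.04472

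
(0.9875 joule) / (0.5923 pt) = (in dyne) 4.726e+08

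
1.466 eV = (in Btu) 2.226e-22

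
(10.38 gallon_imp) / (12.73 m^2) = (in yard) 0.004054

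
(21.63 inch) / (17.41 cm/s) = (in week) 5.218e-06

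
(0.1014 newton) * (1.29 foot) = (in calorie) 0.009529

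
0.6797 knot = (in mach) 0.001027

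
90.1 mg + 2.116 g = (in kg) 0.002206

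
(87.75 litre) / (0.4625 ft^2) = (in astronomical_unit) 1.365e-11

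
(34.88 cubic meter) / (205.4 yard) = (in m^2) 0.1857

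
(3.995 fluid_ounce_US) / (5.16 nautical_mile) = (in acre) 3.055e-12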